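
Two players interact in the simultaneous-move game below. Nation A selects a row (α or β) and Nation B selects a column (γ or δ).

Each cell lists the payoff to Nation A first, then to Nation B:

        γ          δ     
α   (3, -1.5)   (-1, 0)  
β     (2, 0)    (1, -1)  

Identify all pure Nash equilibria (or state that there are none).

(α, γ): Nation B prefers δ (0 > -1.5) — not an equilibrium.
(α, δ): Nation A prefers β (1 > -1) — not an equilibrium.
(β, γ): Nation A prefers α (3 > 2) — not an equilibrium.
(β, δ): Nation B prefers γ (0 > -1) — not an equilibrium.

none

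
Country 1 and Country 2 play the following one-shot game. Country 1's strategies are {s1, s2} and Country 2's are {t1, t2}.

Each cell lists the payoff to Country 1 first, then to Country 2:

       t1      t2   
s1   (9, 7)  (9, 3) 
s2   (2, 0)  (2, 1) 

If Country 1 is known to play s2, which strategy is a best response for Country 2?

Against s2, Country 2 earns 0 from t1 and 1 from t2.
So t2 is the best response.

t2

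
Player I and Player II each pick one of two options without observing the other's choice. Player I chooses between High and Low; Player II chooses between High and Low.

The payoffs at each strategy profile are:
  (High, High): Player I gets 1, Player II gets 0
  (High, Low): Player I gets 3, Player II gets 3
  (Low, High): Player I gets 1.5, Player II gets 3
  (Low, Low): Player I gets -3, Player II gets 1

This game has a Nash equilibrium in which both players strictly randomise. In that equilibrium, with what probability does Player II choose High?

12/13

Let q be the probability that Player II plays High. In a completely mixed equilibrium, Player I must be indifferent between High and Low.
Player I's expected payoff from High is q + 3(1−q); from Low it is 1.5q − 3(1−q).
Setting these equal: −2q + 3 = 4.5q − 3, so q = 12/13.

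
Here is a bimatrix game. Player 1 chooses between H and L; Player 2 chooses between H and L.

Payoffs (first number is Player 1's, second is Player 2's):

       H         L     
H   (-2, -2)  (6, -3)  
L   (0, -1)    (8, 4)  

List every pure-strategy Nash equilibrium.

(L, L)

(H, H): Player 1 prefers L (0 > -2) — not an equilibrium.
(H, L): Player 1 prefers L (8 > 6); Player 2 prefers H (-2 > -3) — not an equilibrium.
(L, H): Player 2 prefers L (4 > -1) — not an equilibrium.
(L, L): Player 1 gets 8 ≥ 6 from H, and Player 2 gets 4 ≥ -1 from H — Nash equilibrium.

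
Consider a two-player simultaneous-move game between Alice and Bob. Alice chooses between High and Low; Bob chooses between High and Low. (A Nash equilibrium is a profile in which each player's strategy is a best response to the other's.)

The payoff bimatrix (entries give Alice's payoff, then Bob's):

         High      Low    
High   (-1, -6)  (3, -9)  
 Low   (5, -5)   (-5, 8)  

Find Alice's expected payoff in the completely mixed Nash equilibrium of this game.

First find y, the probability Bob plays High, from Alice's indifference between High and Low: −y + 3(1−y) = 5y − 5(1−y), giving y = 4/7.
Since Alice is indifferent in equilibrium, Alice's expected payoff equals the payoff from either row against (4/7, 3/7). Using High: −(4/7) + 3(3/7) = 5/7.

5/7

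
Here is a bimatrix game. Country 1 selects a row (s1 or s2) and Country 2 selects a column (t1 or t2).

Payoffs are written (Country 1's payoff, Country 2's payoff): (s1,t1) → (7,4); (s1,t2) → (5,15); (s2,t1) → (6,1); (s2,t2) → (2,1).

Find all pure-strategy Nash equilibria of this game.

(s1, t2)

(s1, t1): Country 2 prefers t2 (15 > 4) — not an equilibrium.
(s1, t2): Country 1 gets 5 ≥ 2 from s2, and Country 2 gets 15 ≥ 4 from t1 — Nash equilibrium.
(s2, t1): Country 1 prefers s1 (7 > 6) — not an equilibrium.
(s2, t2): Country 1 prefers s1 (5 > 2) — not an equilibrium.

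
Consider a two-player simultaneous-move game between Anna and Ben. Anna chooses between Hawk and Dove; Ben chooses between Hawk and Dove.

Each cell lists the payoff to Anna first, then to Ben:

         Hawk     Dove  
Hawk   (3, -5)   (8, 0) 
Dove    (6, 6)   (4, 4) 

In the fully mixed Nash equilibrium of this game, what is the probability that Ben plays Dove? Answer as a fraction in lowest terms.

3/7

Let q be the probability that Ben plays Hawk. In a completely mixed equilibrium, Anna must be indifferent between Hawk and Dove.
Anna's expected payoff from Hawk is 3q + 8(1−q); from Dove it is 6q + 4(1−q).
Setting these equal: −5q + 8 = 2q + 4, so q = 4/7.
Therefore Ben plays Dove with probability 1 − 4/7 = 3/7.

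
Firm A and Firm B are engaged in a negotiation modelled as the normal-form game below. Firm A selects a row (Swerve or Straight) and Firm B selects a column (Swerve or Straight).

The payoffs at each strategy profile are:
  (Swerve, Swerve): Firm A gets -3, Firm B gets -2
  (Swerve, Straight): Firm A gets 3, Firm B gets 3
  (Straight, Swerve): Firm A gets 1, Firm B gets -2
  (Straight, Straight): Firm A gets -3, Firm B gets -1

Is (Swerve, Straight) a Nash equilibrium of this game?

Yes

At (Swerve, Straight), Firm A earns 3; switching to Straight would give -3, so Firm A has no profitable deviation.
Firm B earns 3; switching to Swerve would give -2, so Firm B has no profitable deviation.
Neither player can gain by a unilateral deviation, so this profile is a Nash equilibrium.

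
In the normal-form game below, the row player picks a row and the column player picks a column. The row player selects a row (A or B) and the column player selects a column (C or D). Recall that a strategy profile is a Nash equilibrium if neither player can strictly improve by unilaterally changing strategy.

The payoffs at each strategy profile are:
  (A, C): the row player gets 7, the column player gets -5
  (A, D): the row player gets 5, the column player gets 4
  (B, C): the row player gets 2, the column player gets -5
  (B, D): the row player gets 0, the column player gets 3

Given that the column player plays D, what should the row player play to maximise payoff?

Against D, the row player earns 5 from A and 0 from B.
So A is the best response.

A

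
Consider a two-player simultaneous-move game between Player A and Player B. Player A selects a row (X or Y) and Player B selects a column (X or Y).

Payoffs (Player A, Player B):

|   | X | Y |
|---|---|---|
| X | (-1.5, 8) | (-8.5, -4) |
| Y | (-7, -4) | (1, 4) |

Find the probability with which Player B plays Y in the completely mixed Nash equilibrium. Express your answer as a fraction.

11/30

Let y be the probability that Player B plays X. In a completely mixed equilibrium, Player A must be indifferent between X and Y.
Player A's expected payoff from X is −1.5y − 8.5(1−y); from Y it is −7y + (1−y).
Setting these equal: 7y − 8.5 = −8y + 1, so y = 19/30.
Therefore Player B plays Y with probability 1 − 19/30 = 11/30.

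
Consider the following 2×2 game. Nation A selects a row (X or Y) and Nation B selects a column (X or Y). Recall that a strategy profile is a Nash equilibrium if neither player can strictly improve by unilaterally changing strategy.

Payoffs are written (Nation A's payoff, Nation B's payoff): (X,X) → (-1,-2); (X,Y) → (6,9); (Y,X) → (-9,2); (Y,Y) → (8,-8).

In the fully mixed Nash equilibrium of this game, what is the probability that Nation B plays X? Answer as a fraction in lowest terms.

Let c be the probability that Nation B plays X. In a completely mixed equilibrium, Nation A must be indifferent between X and Y.
Nation A's expected payoff from X is −c + 6(1−c); from Y it is −9c + 8(1−c).
Setting these equal: −7c + 6 = −17c + 8, so c = 1/5.

1/5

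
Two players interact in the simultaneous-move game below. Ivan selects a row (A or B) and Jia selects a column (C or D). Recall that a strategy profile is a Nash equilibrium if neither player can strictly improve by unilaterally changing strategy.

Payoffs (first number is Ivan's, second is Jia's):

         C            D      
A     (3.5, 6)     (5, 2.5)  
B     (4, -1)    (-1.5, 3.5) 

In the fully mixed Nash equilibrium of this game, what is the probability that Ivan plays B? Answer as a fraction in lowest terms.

7/16

Let x be the probability that Ivan plays A. In a completely mixed equilibrium, Jia must be indifferent between C and D.
Jia's expected payoff from C is 6x − (1−x); from D it is 2.5x + 3.5(1−x).
Setting these equal: 7x − 1 = −x + 3.5, so x = 9/16.
Therefore Ivan plays B with probability 1 − 9/16 = 7/16.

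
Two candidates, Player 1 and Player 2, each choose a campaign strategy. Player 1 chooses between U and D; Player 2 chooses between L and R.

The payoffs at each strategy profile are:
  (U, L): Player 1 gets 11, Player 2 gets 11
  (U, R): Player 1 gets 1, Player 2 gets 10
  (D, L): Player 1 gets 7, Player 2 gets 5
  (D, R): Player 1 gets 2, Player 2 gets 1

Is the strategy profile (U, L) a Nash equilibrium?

Yes

At (U, L), Player 1 earns 11; switching to D would give 7, so Player 1 has no profitable deviation.
Player 2 earns 11; switching to R would give 10, so Player 2 has no profitable deviation.
Neither player can gain by a unilateral deviation, so this profile is a Nash equilibrium.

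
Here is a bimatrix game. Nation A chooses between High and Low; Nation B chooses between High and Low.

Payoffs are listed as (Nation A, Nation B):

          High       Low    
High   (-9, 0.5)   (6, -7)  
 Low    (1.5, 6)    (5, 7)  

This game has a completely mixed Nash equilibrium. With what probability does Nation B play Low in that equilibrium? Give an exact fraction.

Let y be the probability that Nation B plays High. In a completely mixed equilibrium, Nation A must be indifferent between High and Low.
Nation A's expected payoff from High is −9y + 6(1−y); from Low it is 1.5y + 5(1−y).
Setting these equal: −15y + 6 = −3.5y + 5, so y = 2/23.
Therefore Nation B plays Low with probability 1 − 2/23 = 21/23.

21/23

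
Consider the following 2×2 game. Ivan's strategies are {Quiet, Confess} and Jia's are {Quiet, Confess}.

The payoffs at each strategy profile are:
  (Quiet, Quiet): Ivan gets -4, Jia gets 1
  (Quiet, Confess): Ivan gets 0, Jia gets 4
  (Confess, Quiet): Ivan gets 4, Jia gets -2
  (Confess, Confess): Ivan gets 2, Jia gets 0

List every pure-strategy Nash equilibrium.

(Confess, Confess)

(Quiet, Quiet): Ivan prefers Confess (4 > -4); Jia prefers Confess (4 > 1) — not an equilibrium.
(Quiet, Confess): Ivan prefers Confess (2 > 0) — not an equilibrium.
(Confess, Quiet): Jia prefers Confess (0 > -2) — not an equilibrium.
(Confess, Confess): Ivan gets 2 ≥ 0 from Quiet, and Jia gets 0 ≥ -2 from Quiet — Nash equilibrium.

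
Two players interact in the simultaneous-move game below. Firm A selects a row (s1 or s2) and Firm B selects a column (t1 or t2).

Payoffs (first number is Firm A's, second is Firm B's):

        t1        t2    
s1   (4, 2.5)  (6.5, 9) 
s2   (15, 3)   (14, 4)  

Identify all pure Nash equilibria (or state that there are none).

(s1, t1): Firm A prefers s2 (15 > 4); Firm B prefers t2 (9 > 2.5) — not an equilibrium.
(s1, t2): Firm A prefers s2 (14 > 6.5) — not an equilibrium.
(s2, t1): Firm B prefers t2 (4 > 3) — not an equilibrium.
(s2, t2): Firm A gets 14 ≥ 6.5 from s1, and Firm B gets 4 ≥ 3 from t1 — Nash equilibrium.

(s2, t2)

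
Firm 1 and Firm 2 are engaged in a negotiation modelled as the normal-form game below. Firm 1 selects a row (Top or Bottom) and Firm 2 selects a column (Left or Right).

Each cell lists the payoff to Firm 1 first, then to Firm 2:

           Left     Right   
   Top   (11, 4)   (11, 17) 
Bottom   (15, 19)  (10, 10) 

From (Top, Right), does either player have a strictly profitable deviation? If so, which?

Neither

Firm 1 at (Top, Right) earns 11; deviating to Bottom yields 10 — not better.
Firm 2 earns 17; deviating to Left yields 4 — not better.
Neither player can strictly improve; the profile is a Nash equilibrium.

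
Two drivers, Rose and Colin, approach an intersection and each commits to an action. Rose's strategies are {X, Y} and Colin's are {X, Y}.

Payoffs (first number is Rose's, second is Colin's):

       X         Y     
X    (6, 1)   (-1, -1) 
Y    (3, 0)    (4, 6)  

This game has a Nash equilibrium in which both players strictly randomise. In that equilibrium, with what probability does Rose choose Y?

1/4

Let r be the probability that Rose plays X. In a completely mixed equilibrium, Colin must be indifferent between X and Y.
Colin's expected payoff from X is r; from Y it is −r + 6(1−r).
Setting these equal: r = −7r + 6, so r = 3/4.
Therefore Rose plays Y with probability 1 − 3/4 = 1/4.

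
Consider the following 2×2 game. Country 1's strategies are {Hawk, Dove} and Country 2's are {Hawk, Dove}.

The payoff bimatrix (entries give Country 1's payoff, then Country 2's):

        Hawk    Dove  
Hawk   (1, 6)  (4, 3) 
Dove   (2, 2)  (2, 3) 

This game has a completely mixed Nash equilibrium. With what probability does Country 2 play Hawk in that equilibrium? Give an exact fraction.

Let q be the probability that Country 2 plays Hawk. In a completely mixed equilibrium, Country 1 must be indifferent between Hawk and Dove.
Country 1's expected payoff from Hawk is q + 4(1−q); from Dove it is 2q + 2(1−q).
Setting these equal: −3q + 4 = 2, so q = 2/3.

2/3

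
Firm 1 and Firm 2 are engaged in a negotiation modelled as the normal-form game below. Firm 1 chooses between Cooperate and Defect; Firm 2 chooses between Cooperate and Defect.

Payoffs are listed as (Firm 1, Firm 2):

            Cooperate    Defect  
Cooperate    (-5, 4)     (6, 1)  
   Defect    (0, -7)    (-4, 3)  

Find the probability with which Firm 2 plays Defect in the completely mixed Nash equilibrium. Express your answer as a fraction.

Let q be the probability that Firm 2 plays Cooperate. In a completely mixed equilibrium, Firm 1 must be indifferent between Cooperate and Defect.
Firm 1's expected payoff from Cooperate is −5q + 6(1−q); from Defect it is −4(1−q).
Setting these equal: −11q + 6 = 4q − 4, so q = 2/3.
Therefore Firm 2 plays Defect with probability 1 − 2/3 = 1/3.

1/3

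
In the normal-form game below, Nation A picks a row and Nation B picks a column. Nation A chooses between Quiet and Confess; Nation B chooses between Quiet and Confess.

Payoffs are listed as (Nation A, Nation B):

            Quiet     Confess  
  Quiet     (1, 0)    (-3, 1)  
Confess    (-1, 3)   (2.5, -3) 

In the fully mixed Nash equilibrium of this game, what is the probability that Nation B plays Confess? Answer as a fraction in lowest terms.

Let y be the probability that Nation B plays Quiet. In a completely mixed equilibrium, Nation A must be indifferent between Quiet and Confess.
Nation A's expected payoff from Quiet is y − 3(1−y); from Confess it is −y + 2.5(1−y).
Setting these equal: 4y − 3 = −3.5y + 2.5, so y = 11/15.
Therefore Nation B plays Confess with probability 1 − 11/15 = 4/15.

4/15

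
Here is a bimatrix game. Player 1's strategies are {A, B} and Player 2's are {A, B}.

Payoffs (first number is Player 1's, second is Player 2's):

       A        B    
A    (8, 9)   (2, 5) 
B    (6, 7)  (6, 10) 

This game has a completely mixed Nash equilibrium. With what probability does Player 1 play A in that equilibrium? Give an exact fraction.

Let r be the probability that Player 1 plays A. In a completely mixed equilibrium, Player 2 must be indifferent between A and B.
Player 2's expected payoff from A is 9r + 7(1−r); from B it is 5r + 10(1−r).
Setting these equal: 2r + 7 = −5r + 10, so r = 3/7.

3/7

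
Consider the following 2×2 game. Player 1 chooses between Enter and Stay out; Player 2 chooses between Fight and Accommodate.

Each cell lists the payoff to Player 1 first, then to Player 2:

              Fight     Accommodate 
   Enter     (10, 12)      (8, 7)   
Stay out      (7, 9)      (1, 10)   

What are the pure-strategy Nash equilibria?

(Enter, Fight)

(Enter, Fight): Player 1 gets 10 ≥ 7 from Stay out, and Player 2 gets 12 ≥ 7 from Accommodate — Nash equilibrium.
(Enter, Accommodate): Player 2 prefers Fight (12 > 7) — not an equilibrium.
(Stay out, Fight): Player 1 prefers Enter (10 > 7); Player 2 prefers Accommodate (10 > 9) — not an equilibrium.
(Stay out, Accommodate): Player 1 prefers Enter (8 > 1) — not an equilibrium.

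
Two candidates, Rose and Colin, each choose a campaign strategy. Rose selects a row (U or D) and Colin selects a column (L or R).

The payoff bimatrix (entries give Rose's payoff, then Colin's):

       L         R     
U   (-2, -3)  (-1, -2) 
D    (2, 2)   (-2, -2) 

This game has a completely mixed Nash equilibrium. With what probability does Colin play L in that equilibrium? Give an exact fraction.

1/5

Let q be the probability that Colin plays L. In a completely mixed equilibrium, Rose must be indifferent between U and D.
Rose's expected payoff from U is −2q − (1−q); from D it is 2q − 2(1−q).
Setting these equal: −q − 1 = 4q − 2, so q = 1/5.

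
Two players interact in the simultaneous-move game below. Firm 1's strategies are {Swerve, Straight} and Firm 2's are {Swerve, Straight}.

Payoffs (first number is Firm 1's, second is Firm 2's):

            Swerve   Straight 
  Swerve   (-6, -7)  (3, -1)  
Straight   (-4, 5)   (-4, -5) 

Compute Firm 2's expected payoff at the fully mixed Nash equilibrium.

First find x, the probability Firm 1 plays Swerve, from Firm 2's indifference between Swerve and Straight: −7x + 5(1−x) = −x − 5(1−x), giving x = 5/8.
Since Firm 2 is indifferent in equilibrium, Firm 2's expected payoff equals the payoff from either column against (5/8, 3/8). Using Swerve: −7(5/8) + 5(3/8) = -5/2.

-5/2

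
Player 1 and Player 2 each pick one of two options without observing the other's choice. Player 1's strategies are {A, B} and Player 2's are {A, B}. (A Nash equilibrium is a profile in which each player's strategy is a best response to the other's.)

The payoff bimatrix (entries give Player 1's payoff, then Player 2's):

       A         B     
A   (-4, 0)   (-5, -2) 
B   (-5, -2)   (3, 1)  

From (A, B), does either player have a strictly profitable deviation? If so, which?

Player 1 at (A, B) earns -5; deviating to B yields 3 — a strict improvement.
Player 2 earns -2; deviating to A yields 0 — a strict improvement.
Both Player 1 and Player 2 have strictly profitable deviations.

Both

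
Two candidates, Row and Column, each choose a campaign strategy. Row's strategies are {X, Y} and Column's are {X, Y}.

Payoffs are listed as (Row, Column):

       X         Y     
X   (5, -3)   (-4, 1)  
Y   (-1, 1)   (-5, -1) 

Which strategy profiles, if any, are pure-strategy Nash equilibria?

(X, Y)

(X, X): Column prefers Y (1 > -3) — not an equilibrium.
(X, Y): Row gets -4 ≥ -5 from Y, and Column gets 1 ≥ -3 from X — Nash equilibrium.
(Y, X): Row prefers X (5 > -1) — not an equilibrium.
(Y, Y): Row prefers X (-4 > -5); Column prefers X (1 > -1) — not an equilibrium.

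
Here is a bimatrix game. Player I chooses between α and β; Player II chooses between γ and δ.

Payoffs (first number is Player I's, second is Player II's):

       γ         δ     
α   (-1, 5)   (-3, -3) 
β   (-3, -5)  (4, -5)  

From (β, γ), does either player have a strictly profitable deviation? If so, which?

Player I

Player I at (β, γ) earns -3; deviating to α yields -1 — a strict improvement.
Player II earns -5; deviating to δ yields -5 — not better.
Only Player I has a strictly profitable deviation.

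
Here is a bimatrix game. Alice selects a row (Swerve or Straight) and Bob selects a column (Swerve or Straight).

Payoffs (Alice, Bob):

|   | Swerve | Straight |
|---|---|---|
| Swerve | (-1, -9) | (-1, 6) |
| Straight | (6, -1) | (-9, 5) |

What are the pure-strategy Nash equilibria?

(Swerve, Straight)

(Swerve, Swerve): Alice prefers Straight (6 > -1); Bob prefers Straight (6 > -9) — not an equilibrium.
(Swerve, Straight): Alice gets -1 ≥ -9 from Straight, and Bob gets 6 ≥ -9 from Swerve — Nash equilibrium.
(Straight, Swerve): Bob prefers Straight (5 > -1) — not an equilibrium.
(Straight, Straight): Alice prefers Swerve (-1 > -9) — not an equilibrium.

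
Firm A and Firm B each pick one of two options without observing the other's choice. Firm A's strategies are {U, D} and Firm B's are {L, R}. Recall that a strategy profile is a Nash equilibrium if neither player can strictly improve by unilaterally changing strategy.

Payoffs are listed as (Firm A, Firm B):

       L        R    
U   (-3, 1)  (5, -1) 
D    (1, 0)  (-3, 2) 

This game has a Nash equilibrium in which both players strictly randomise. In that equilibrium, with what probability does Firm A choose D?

Let r be the probability that Firm A plays U. In a completely mixed equilibrium, Firm B must be indifferent between L and R.
Firm B's expected payoff from L is r; from R it is −r + 2(1−r).
Setting these equal: r = −3r + 2, so r = 1/2.
Therefore Firm A plays D with probability 1 − 1/2 = 1/2.

1/2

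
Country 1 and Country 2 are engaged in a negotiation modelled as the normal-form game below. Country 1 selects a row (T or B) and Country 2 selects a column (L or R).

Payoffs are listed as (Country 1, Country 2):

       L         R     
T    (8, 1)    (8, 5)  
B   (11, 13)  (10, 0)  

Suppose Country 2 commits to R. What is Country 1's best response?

B

Against R, Country 1 earns 8 from T and 10 from B.
So B is the best response.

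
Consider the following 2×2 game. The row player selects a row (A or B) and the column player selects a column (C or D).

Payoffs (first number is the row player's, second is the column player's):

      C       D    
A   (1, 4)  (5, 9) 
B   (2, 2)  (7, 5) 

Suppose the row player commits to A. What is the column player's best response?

Against A, the column player earns 4 from C and 9 from D.
So D is the best response.

D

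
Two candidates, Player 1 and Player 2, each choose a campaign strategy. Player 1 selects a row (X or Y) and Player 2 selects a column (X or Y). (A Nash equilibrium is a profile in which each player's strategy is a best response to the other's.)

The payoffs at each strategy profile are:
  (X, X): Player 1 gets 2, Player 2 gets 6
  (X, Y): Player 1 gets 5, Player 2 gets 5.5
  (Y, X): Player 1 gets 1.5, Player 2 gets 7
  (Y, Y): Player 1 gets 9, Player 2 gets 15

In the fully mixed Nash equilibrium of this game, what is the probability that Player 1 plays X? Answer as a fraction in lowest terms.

16/17

Let x be the probability that Player 1 plays X. In a completely mixed equilibrium, Player 2 must be indifferent between X and Y.
Player 2's expected payoff from X is 6x + 7(1−x); from Y it is 5.5x + 15(1−x).
Setting these equal: −x + 7 = −9.5x + 15, so x = 16/17.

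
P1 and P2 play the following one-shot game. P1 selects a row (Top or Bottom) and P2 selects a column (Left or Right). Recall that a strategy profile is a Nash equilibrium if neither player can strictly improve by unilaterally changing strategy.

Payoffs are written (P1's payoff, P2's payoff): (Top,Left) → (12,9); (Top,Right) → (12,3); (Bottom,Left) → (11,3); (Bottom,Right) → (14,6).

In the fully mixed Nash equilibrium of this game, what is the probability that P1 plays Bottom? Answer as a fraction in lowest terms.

2/3

Let x be the probability that P1 plays Top. In a completely mixed equilibrium, P2 must be indifferent between Left and Right.
P2's expected payoff from Left is 9x + 3(1−x); from Right it is 3x + 6(1−x).
Setting these equal: 6x + 3 = −3x + 6, so x = 1/3.
Therefore P1 plays Bottom with probability 1 − 1/3 = 2/3.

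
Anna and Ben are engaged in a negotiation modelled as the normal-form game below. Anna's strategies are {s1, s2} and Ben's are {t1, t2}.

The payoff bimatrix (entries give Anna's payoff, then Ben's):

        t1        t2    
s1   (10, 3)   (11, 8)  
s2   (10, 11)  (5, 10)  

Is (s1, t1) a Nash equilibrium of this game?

At (s1, t1), Anna earns 10; switching to s2 would give 10, so Anna has no profitable deviation.
Ben earns 3; switching to t2 would give 8, so Ben would deviate.
Since at least one player can profitably deviate, this is not a Nash equilibrium.

No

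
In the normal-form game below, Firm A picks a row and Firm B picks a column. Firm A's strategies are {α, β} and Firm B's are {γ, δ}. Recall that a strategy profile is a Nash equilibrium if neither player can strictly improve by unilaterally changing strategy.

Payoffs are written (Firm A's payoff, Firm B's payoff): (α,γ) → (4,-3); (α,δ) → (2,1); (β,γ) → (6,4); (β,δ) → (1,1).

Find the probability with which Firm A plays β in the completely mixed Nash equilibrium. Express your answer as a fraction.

4/7

Let p be the probability that Firm A plays α. In a completely mixed equilibrium, Firm B must be indifferent between γ and δ.
Firm B's expected payoff from γ is −3p + 4(1−p); from δ it is p + (1−p).
Setting these equal: −7p + 4 = 1, so p = 3/7.
Therefore Firm A plays β with probability 1 − 3/7 = 4/7.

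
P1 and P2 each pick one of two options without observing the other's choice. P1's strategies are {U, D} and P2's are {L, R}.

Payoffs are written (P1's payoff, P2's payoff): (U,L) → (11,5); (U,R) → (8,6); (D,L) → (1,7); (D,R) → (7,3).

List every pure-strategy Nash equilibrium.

(U, R)

(U, L): P2 prefers R (6 > 5) — not an equilibrium.
(U, R): P1 gets 8 ≥ 7 from D, and P2 gets 6 ≥ 5 from L — Nash equilibrium.
(D, L): P1 prefers U (11 > 1) — not an equilibrium.
(D, R): P1 prefers U (8 > 7); P2 prefers L (7 > 3) — not an equilibrium.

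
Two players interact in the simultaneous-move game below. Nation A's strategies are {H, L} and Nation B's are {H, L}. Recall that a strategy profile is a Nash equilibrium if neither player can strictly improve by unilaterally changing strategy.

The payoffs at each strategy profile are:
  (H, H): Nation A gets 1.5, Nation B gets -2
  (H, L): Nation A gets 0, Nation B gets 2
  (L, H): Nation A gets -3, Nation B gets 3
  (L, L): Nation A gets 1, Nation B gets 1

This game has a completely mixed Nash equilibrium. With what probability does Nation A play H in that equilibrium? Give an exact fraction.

1/3

Let p be the probability that Nation A plays H. In a completely mixed equilibrium, Nation B must be indifferent between H and L.
Nation B's expected payoff from H is −2p + 3(1−p); from L it is 2p + (1−p).
Setting these equal: −5p + 3 = p + 1, so p = 1/3.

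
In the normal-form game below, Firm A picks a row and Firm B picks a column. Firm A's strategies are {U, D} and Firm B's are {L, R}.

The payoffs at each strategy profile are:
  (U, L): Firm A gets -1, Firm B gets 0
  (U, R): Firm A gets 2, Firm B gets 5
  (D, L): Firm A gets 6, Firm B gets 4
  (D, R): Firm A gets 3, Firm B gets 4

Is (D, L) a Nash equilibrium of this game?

Yes

At (D, L), Firm A earns 6; switching to U would give -1, so Firm A has no profitable deviation.
Firm B earns 4; switching to R would give 4, so Firm B has no profitable deviation.
Neither player can gain by a unilateral deviation, so this profile is a Nash equilibrium.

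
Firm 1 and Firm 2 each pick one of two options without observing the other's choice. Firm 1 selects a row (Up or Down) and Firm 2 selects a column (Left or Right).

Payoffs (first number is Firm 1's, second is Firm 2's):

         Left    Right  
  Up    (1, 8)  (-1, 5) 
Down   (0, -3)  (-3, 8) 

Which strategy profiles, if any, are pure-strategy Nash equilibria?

(Up, Left)

(Up, Left): Firm 1 gets 1 ≥ 0 from Down, and Firm 2 gets 8 ≥ 5 from Right — Nash equilibrium.
(Up, Right): Firm 2 prefers Left (8 > 5) — not an equilibrium.
(Down, Left): Firm 1 prefers Up (1 > 0); Firm 2 prefers Right (8 > -3) — not an equilibrium.
(Down, Right): Firm 1 prefers Up (-1 > -3) — not an equilibrium.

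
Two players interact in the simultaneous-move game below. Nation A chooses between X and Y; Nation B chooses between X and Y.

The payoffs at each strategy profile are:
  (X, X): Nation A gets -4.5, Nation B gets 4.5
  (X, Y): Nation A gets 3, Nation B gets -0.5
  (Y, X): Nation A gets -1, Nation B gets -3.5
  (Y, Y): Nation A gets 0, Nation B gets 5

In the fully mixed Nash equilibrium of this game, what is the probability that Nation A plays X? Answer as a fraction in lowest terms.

17/27

Let x be the probability that Nation A plays X. In a completely mixed equilibrium, Nation B must be indifferent between X and Y.
Nation B's expected payoff from X is 4.5x − 3.5(1−x); from Y it is −0.5x + 5(1−x).
Setting these equal: 8x − 3.5 = −5.5x + 5, so x = 17/27.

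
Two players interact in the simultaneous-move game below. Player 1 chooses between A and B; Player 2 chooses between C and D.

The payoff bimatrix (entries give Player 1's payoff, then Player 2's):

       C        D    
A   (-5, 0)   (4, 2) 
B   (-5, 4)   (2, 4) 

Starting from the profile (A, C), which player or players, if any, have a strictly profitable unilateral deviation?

Player 1 at (A, C) earns -5; deviating to B yields -5 — not better.
Player 2 earns 0; deviating to D yields 2 — a strict improvement.
Only Player 2 has a strictly profitable deviation.

Player 2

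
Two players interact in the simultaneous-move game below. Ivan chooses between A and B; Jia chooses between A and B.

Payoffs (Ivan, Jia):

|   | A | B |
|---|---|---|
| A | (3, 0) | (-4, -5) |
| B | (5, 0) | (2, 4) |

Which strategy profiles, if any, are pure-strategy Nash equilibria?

(B, B)

(A, A): Ivan prefers B (5 > 3) — not an equilibrium.
(A, B): Ivan prefers B (2 > -4); Jia prefers A (0 > -5) — not an equilibrium.
(B, A): Jia prefers B (4 > 0) — not an equilibrium.
(B, B): Ivan gets 2 ≥ -4 from A, and Jia gets 4 ≥ 0 from A — Nash equilibrium.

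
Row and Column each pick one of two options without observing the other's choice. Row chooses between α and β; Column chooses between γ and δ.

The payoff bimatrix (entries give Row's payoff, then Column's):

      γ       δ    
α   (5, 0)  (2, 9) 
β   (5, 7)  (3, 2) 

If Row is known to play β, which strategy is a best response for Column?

γ

Against β, Column earns 7 from γ and 2 from δ.
So γ is the best response.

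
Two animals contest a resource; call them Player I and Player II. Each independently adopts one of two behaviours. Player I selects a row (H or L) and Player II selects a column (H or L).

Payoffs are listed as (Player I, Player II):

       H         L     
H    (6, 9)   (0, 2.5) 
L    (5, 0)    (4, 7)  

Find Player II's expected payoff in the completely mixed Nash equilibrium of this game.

14/3

First find x, the probability Player I plays H, from Player II's indifference between H and L: 9x = 2.5x + 7(1−x), giving x = 14/27.
Since Player II is indifferent in equilibrium, Player II's expected payoff equals the payoff from either column against (14/27, 13/27). Using H: 9(14/27) = 14/3.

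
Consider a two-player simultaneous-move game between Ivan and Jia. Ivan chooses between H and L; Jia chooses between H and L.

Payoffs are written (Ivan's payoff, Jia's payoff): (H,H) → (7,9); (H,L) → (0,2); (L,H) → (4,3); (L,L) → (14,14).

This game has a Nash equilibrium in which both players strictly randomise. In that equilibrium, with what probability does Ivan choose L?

7/18

Let p be the probability that Ivan plays H. In a completely mixed equilibrium, Jia must be indifferent between H and L.
Jia's expected payoff from H is 9p + 3(1−p); from L it is 2p + 14(1−p).
Setting these equal: 6p + 3 = −12p + 14, so p = 11/18.
Therefore Ivan plays L with probability 1 − 11/18 = 7/18.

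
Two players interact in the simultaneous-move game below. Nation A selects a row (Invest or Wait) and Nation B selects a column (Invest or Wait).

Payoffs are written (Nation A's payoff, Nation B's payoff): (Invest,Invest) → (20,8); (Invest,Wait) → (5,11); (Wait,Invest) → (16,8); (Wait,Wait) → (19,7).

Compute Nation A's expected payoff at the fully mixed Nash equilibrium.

50/3

First find q, the probability Nation B plays Invest, from Nation A's indifference between Invest and Wait: 20q + 5(1−q) = 16q + 19(1−q), giving q = 7/9.
Since Nation A is indifferent in equilibrium, Nation A's expected payoff equals the payoff from either row against (7/9, 2/9). Using Invest: 20(7/9) + 5(2/9) = 50/3.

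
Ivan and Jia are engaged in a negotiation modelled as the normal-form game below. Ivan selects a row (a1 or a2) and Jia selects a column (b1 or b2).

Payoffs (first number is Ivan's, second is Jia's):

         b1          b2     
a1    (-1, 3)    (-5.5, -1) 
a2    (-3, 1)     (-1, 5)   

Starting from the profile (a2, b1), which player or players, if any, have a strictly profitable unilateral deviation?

Both

Ivan at (a2, b1) earns -3; deviating to a1 yields -1 — a strict improvement.
Jia earns 1; deviating to b2 yields 5 — a strict improvement.
Both Ivan and Jia have strictly profitable deviations.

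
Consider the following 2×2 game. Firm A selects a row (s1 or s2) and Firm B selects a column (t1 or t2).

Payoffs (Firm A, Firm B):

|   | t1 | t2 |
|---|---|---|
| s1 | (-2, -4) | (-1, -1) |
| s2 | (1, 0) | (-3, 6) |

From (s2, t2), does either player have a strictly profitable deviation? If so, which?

Firm A

Firm A at (s2, t2) earns -3; deviating to s1 yields -1 — a strict improvement.
Firm B earns 6; deviating to t1 yields 0 — not better.
Only Firm A has a strictly profitable deviation.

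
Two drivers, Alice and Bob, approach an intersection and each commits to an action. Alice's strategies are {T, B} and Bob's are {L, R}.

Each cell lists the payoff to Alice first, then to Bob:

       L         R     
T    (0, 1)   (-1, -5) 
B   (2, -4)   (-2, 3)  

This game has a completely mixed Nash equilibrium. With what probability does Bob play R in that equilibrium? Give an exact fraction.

2/3

Let y be the probability that Bob plays L. In a completely mixed equilibrium, Alice must be indifferent between T and B.
Alice's expected payoff from T is −(1−y); from B it is 2y − 2(1−y).
Setting these equal: y − 1 = 4y − 2, so y = 1/3.
Therefore Bob plays R with probability 1 − 1/3 = 2/3.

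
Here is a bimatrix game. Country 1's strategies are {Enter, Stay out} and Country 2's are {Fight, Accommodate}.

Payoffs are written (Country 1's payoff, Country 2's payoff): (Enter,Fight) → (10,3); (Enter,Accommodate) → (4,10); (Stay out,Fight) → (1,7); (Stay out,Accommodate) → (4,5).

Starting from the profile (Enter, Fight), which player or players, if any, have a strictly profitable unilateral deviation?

Country 1 at (Enter, Fight) earns 10; deviating to Stay out yields 1 — not better.
Country 2 earns 3; deviating to Accommodate yields 10 — a strict improvement.
Only Country 2 has a strictly profitable deviation.

Country 2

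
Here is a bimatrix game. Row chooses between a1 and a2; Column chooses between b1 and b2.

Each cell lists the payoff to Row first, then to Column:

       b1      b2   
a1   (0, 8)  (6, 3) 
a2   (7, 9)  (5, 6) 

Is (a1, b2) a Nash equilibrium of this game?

At (a1, b2), Row earns 6; switching to a2 would give 5, so Row has no profitable deviation.
Column earns 3; switching to b1 would give 8, so Column would deviate.
Since at least one player can profitably deviate, this is not a Nash equilibrium.

No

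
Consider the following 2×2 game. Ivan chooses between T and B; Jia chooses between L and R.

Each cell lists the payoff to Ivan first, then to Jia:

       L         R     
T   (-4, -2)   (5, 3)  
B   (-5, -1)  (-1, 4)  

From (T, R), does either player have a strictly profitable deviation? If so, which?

Ivan at (T, R) earns 5; deviating to B yields -1 — not better.
Jia earns 3; deviating to L yields -2 — not better.
Neither player can strictly improve; the profile is a Nash equilibrium.

Neither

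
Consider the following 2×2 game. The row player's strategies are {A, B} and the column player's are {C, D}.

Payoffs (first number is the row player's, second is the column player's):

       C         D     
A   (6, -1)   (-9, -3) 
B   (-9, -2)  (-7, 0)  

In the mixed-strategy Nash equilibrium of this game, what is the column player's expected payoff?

-3/2

First find p, the probability the row player plays A, from the column player's indifference between C and D: −p − 2(1−p) = −3p, giving p = 1/2.
Since the column player is indifferent in equilibrium, the column player's expected payoff equals the payoff from either column against (1/2, 1/2). Using C: −(1/2) − 2(1/2) = -3/2.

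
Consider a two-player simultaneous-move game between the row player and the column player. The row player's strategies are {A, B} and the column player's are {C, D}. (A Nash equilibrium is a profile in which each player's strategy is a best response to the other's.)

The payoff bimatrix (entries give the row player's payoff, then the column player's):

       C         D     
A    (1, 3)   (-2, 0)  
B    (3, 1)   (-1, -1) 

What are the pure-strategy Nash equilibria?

(B, C)

(A, C): the row player prefers B (3 > 1) — not an equilibrium.
(A, D): the row player prefers B (-1 > -2); the column player prefers C (3 > 0) — not an equilibrium.
(B, C): the row player gets 3 ≥ 1 from A, and the column player gets 1 ≥ -1 from D — Nash equilibrium.
(B, D): the column player prefers C (1 > -1) — not an equilibrium.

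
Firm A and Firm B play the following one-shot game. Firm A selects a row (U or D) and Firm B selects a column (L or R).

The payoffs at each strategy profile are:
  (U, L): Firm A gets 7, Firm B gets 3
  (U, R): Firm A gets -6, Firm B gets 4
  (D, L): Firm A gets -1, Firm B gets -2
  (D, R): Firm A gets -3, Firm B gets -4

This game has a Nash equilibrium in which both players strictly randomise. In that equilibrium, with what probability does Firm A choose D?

1/3

Let p be the probability that Firm A plays U. In a completely mixed equilibrium, Firm B must be indifferent between L and R.
Firm B's expected payoff from L is 3p − 2(1−p); from R it is 4p − 4(1−p).
Setting these equal: 5p − 2 = 8p − 4, so p = 2/3.
Therefore Firm A plays D with probability 1 − 2/3 = 1/3.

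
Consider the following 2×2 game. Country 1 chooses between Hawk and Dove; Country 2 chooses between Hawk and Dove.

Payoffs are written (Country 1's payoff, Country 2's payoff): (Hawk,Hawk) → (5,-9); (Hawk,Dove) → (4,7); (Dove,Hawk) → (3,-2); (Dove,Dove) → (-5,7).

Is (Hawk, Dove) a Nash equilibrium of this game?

Yes

At (Hawk, Dove), Country 1 earns 4; switching to Dove would give -5, so Country 1 has no profitable deviation.
Country 2 earns 7; switching to Hawk would give -9, so Country 2 has no profitable deviation.
Neither player can gain by a unilateral deviation, so this profile is a Nash equilibrium.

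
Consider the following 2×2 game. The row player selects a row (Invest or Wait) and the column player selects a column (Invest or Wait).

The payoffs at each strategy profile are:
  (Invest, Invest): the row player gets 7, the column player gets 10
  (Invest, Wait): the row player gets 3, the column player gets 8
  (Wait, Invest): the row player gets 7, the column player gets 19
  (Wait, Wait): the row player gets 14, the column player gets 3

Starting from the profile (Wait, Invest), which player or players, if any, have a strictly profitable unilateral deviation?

The row player at (Wait, Invest) earns 7; deviating to Invest yields 7 — not better.
The column player earns 19; deviating to Wait yields 3 — not better.
Neither player can strictly improve; the profile is a Nash equilibrium.

Neither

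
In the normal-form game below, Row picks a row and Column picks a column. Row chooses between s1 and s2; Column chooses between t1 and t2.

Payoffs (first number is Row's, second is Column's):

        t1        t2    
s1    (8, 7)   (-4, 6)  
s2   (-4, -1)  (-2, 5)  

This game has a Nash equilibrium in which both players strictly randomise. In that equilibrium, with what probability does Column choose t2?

Let c be the probability that Column plays t1. In a completely mixed equilibrium, Row must be indifferent between s1 and s2.
Row's expected payoff from s1 is 8c − 4(1−c); from s2 it is −4c − 2(1−c).
Setting these equal: 12c − 4 = −2c − 2, so c = 1/7.
Therefore Column plays t2 with probability 1 − 1/7 = 6/7.

6/7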